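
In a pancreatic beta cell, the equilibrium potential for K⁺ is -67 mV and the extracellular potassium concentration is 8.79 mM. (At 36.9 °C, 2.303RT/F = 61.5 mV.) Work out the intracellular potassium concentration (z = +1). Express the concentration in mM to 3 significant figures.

108 mM

Nernst: E = (61.5/1) · log₁₀([out]/[in]), so log₁₀([out]/[in]) = -67.0 × 1 / 61.5 = -1.0894.
[out]/[in] = 10^(-1.0894) = 0.08139.
[in] = 8.79 / 0.08139 = 108 mM.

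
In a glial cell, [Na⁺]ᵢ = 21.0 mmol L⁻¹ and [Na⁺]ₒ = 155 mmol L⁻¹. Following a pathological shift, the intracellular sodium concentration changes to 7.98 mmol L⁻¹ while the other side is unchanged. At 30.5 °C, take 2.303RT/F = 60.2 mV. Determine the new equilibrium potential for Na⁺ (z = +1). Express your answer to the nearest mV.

After the shift: [Na⁺]_out = 155, [Na⁺]_in = 7.98 mmol L⁻¹.
E_new = (60.2/1)·log₁₀(155/7.98) = 60.20 · (1.2883) = 77.56 mV

78 mV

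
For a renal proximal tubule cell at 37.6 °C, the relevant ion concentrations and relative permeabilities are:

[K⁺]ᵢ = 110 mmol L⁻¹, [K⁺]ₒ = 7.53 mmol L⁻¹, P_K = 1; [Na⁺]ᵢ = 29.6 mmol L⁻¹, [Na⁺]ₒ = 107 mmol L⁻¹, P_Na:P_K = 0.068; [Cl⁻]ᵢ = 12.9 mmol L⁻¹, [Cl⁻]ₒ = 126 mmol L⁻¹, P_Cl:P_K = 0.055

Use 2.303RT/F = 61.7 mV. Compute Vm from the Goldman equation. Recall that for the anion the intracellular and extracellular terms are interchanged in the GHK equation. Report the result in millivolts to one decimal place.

Vm = 61.7 · log₁₀[(Σ P·[cation]ₒ + Σ P·[anion]ᵢ) / (Σ P·[cation]ᵢ + Σ P·[anion]ₒ)]
Numerator = 1×7.53 + 0.068×107 + 0.055×12.9 = 15.52
Denominator = 1×110 + 0.068×29.6 + 0.055×126 = 118.9
Vm = 61.7 · log₁₀(0.13045) = 61.7 × (-0.8846) = -54.58 mV

-54.6 mV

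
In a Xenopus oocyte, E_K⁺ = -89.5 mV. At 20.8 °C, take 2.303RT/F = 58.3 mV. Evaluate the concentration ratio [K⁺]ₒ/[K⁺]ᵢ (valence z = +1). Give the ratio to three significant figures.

0.0292

log₁₀([out]/[in]) = E·z/(58.3) = -89.5 × 1 / 58.3 = -1.5352
[out]/[in] = 10^(-1.5352) = 0.02916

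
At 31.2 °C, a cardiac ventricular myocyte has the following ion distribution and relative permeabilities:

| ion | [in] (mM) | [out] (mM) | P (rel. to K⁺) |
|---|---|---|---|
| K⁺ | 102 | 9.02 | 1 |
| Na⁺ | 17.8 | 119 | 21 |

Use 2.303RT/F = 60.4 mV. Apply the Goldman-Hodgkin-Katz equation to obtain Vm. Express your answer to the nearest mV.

Vm = 60.4 · log₁₀[(Σ P·[cation]ₒ + Σ P·[anion]ᵢ) / (Σ P·[cation]ᵢ + Σ P·[anion]ₒ)]
Numerator = 1×9.02 + 21×119 = 2508
Denominator = 1×102 + 21×17.8 = 475.8
Vm = 60.4 · log₁₀(5.2712) = 60.4 × (0.7219) = 43.60 mV

44 mV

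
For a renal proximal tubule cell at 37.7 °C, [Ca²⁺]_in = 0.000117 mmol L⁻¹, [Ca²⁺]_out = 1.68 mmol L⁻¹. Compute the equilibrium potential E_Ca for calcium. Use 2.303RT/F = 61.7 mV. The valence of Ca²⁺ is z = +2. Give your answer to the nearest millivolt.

128 mV

E = (61.7/z) · log₁₀([Ca²⁺]_out/[Ca²⁺]_in) with z = +2.
= (61.7/2) · log₁₀(1.68/0.000117) = 30.85 · log₁₀(1.436e+04)
= 30.85 · (4.1571) = 128.25 mV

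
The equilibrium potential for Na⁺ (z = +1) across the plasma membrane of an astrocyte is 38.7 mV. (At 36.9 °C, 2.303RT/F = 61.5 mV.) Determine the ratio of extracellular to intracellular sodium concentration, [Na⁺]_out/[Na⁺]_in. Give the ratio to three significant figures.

4.26

log₁₀([out]/[in]) = E·z/(61.5) = 38.7 × 1 / 61.5 = 0.6293
[out]/[in] = 10^(0.6293) = 4.259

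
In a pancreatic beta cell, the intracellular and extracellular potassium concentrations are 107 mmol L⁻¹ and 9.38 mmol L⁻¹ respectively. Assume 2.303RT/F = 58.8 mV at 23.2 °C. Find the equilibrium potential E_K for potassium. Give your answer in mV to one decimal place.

E = (58.8/z) · log₁₀([K⁺]_out/[K⁺]_in) with z = +1.
= (58.8/1) · log₁₀(9.38/107) = 58.80 · log₁₀(0.08766)
= 58.80 · (-1.0572) = -62.16 mV

-62.2 mV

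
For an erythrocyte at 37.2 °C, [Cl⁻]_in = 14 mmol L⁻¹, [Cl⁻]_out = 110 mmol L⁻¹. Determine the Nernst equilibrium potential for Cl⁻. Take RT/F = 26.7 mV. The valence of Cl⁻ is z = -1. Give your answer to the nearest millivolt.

E = (26.7/z) · ln([Cl⁻]_out/[Cl⁻]_in) with z = -1.
For an anion, dividing by z = -1 reverses the sign.
= (26.7/-1) · ln(110/14) = -26.70 · ln(7.857)
= -26.70 · (2.0614) = -55.04 mV

-55 mV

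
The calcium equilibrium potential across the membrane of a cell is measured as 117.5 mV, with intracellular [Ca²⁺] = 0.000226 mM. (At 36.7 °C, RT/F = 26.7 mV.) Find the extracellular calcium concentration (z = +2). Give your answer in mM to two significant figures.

1.5 mM

Nernst: E = (26.7/2) · ln([out]/[in]), so ln([out]/[in]) = 117.5 × 2 / 26.7 = 8.8015.
[out]/[in] = e^(8.8015) = 6644.
[out] = 6644 × 0.000226 = 1.502 mM.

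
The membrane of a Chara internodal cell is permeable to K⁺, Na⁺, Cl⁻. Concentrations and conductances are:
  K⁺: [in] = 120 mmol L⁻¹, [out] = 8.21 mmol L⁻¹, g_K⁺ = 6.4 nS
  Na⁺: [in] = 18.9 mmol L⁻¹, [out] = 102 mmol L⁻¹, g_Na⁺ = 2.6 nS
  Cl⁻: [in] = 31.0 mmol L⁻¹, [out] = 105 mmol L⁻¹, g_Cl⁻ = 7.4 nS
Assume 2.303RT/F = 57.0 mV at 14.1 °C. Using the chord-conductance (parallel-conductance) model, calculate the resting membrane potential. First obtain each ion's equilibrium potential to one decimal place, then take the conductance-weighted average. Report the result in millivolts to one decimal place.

E_K⁺ = (57.0/1)·log₁₀(8.21/120) = -66.4 mV
E_Na⁺ = (57.0/1)·log₁₀(102/18.9) = 41.7 mV
E_Cl⁻ = (57.0/-1)·log₁₀(105/31.0) = -30.2 mV
Vm = (Σ gᵢEᵢ)/(Σ gᵢ) = (6.4·-66.4 + 2.6·41.7 + 7.4·-30.2) / (6.4 + 2.6 + 7.4)
= -540.02 / 16.4 = -32.93 mV

-32.9 mV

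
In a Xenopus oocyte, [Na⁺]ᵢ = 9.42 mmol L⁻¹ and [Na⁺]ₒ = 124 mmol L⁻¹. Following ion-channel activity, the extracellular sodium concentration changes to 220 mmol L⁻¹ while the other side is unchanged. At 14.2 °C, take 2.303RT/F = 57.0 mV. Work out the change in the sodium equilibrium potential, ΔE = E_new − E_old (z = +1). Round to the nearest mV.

14 mV

E_old = (57.0/1)·log₁₀(124/9.42) = 63.80 mV
E_new = (57.0/1)·log₁₀(220/9.42) = 78.00 mV
ΔE = 78.00 − (63.80) = 14.19 mV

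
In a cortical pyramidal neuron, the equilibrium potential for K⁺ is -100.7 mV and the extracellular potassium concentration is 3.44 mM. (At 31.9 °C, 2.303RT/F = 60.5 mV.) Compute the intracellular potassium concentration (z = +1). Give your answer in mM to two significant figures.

Nernst: E = (60.5/1) · log₁₀([out]/[in]), so log₁₀([out]/[in]) = -100.7 × 1 / 60.5 = -1.6645.
[out]/[in] = 10^(-1.6645) = 0.02165.
[in] = 3.44 / 0.02165 = 158.9 mM.

160 mM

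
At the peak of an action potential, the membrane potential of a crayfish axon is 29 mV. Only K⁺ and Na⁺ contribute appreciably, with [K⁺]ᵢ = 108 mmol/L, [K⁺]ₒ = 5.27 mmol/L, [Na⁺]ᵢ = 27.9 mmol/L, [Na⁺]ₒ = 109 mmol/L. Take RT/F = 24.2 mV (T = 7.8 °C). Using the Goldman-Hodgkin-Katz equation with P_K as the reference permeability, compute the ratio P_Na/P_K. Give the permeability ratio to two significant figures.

21

Let α = P_Na/P_K. GHK: Vm = 24.2·ln[(Kₒ + α·Naₒ)/(Kᵢ + α·Naᵢ)].
e^(Vm/24.2) = e^(29.0/24.2) = 3.3146
So 3.3146·(Kᵢ + α·Naᵢ) = Kₒ + α·Naₒ → α = (3.3146·108.0 − 5.27) / (109.0 − 3.3146·27.9)
α = (358 − 5.27) / (109.0 − 92.48) = 352.7/16.52 = 21.35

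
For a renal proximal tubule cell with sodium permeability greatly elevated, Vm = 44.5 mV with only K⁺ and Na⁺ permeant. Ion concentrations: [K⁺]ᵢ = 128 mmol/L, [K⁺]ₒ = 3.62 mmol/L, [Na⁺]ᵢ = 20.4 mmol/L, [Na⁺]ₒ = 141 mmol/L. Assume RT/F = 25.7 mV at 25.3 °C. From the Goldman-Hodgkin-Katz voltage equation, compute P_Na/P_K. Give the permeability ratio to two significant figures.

28

Let α = P_Na/P_K. GHK: Vm = 25.7·ln[(Kₒ + α·Naₒ)/(Kᵢ + α·Naᵢ)].
e^(Vm/25.7) = e^(44.5/25.7) = 5.6492
So 5.6492·(Kᵢ + α·Naᵢ) = Kₒ + α·Naₒ → α = (5.6492·128.0 − 3.62) / (141.0 − 5.6492·20.4)
α = (723.1 − 3.62) / (141.0 − 115.2) = 719.5/25.76 = 27.93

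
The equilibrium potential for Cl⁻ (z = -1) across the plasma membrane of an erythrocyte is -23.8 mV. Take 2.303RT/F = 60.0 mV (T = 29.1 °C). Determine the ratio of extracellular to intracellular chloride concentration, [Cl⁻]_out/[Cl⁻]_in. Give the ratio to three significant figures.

2.49

log₁₀([out]/[in]) = E·z/(60.0) = -23.8 × -1 / 60.0 = 0.3967
[out]/[in] = 10^(0.3967) = 2.493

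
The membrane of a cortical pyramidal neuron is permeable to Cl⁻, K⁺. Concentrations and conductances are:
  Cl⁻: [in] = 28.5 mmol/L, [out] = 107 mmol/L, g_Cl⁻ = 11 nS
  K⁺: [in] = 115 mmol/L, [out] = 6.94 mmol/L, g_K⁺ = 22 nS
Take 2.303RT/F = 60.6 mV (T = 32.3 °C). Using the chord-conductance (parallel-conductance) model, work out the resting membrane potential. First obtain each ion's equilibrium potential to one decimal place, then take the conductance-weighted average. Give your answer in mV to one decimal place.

-60.9 mV

E_Cl⁻ = (60.6/-1)·log₁₀(107/28.5) = -34.8 mV
E_K⁺ = (60.6/1)·log₁₀(6.94/115) = -73.9 mV
Vm = (Σ gᵢEᵢ)/(Σ gᵢ) = (11·-34.8 + 22·-73.9) / (11 + 22)
= -2008.60 / 33 = -60.87 mV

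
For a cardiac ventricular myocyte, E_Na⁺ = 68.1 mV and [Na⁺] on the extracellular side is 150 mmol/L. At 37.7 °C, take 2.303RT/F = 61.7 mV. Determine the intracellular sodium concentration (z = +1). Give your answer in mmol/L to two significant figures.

Nernst: E = (61.7/1) · log₁₀([out]/[in]), so log₁₀([out]/[in]) = 68.1 × 1 / 61.7 = 1.1037.
[out]/[in] = 10^(1.1037) = 12.7.
[in] = 150 / 12.7 = 11.81 mmol/L.

12 mmol/L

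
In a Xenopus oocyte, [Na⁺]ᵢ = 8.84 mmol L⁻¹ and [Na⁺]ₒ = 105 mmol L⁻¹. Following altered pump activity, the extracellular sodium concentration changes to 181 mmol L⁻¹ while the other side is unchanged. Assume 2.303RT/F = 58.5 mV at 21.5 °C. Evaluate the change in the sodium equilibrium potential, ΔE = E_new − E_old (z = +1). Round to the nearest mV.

14 mV

E_old = (58.5/1)·log₁₀(105/8.84) = 62.87 mV
E_new = (58.5/1)·log₁₀(181/8.84) = 76.71 mV
ΔE = 76.71 − (62.87) = 13.83 mV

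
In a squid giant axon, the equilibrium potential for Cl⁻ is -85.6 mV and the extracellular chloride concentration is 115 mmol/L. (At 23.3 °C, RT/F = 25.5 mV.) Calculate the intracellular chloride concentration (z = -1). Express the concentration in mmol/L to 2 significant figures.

4.0 mmol/L

Nernst: E = (25.5/-1) · ln([out]/[in]), so ln([out]/[in]) = -85.6 × -1 / 25.5 = 3.3569.
[out]/[in] = e^(3.3569) = 28.7.
[in] = 115 / 28.7 = 4.007 mmol/L.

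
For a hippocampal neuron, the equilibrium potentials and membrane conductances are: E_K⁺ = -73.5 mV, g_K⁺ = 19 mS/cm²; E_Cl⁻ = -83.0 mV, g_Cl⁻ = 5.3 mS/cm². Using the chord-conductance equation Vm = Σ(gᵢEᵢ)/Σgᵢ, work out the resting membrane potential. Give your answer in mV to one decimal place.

Σ gᵢEᵢ = 19·(-73.5) + 5.3·(-83.0) = -1836.40
Σ gᵢ = 19 + 5.3 = 24.3
Vm = -1836.40 / 24.3 = -75.57 mV

-75.6 mV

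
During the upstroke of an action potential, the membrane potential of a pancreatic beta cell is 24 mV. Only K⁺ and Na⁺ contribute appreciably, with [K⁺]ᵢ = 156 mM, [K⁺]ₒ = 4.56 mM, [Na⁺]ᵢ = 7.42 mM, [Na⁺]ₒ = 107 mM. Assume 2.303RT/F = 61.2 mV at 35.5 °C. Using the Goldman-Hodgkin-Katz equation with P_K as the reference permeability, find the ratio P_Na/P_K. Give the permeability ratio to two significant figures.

Let α = P_Na/P_K. GHK: Vm = 61.2·log₁₀[(Kₒ + α·Naₒ)/(Kᵢ + α·Naᵢ)].
10^(Vm/61.2) = 10^(24.0/61.2) = 2.4669
So 2.4669·(Kᵢ + α·Naᵢ) = Kₒ + α·Naₒ → α = (2.4669·156.0 − 4.56) / (107.0 − 2.4669·7.42)
α = (384.8 − 4.56) / (107.0 − 18.3) = 380.3/88.7 = 4.287

4.3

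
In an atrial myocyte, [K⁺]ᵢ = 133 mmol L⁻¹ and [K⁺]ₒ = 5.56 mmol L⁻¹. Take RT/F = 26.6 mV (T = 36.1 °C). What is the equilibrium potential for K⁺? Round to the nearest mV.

E = (26.6/z) · ln([K⁺]_out/[K⁺]_in) with z = +1.
= (26.6/1) · ln(5.56/133) = 26.60 · ln(0.0418)
= 26.60 · (-3.1748) = -84.45 mV

-84 mV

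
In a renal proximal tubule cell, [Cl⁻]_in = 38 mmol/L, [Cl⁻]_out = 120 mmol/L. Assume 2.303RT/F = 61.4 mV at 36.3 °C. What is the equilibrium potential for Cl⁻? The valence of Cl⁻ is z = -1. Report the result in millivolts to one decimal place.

E = (61.4/z) · log₁₀([Cl⁻]_out/[Cl⁻]_in) with z = -1.
For an anion, dividing by z = -1 reverses the sign.
= (61.4/-1) · log₁₀(120/38) = -61.40 · log₁₀(3.158)
= -61.40 · (0.4994) = -30.66 mV

-30.7 mV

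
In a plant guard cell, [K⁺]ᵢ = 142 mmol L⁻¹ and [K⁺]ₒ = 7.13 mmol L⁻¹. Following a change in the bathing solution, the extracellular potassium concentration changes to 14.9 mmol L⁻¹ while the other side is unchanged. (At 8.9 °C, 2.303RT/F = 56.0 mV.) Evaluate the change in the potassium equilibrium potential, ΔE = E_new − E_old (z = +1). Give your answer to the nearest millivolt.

18 mV

E_old = (56.0/1)·log₁₀(7.13/142) = -72.76 mV
E_new = (56.0/1)·log₁₀(14.9/142) = -54.83 mV
ΔE = -54.83 − (-72.76) = 17.93 mV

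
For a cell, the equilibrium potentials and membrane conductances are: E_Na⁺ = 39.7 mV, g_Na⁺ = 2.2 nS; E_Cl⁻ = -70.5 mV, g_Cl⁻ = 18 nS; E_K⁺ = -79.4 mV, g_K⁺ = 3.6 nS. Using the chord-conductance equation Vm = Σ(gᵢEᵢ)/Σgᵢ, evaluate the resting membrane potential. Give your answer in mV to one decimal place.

Σ gᵢEᵢ = 2.2·(39.7) + 18·(-70.5) + 3.6·(-79.4) = -1467.50
Σ gᵢ = 2.2 + 18 + 3.6 = 23.8
Vm = -1467.50 / 23.8 = -61.66 mV

-61.7 mV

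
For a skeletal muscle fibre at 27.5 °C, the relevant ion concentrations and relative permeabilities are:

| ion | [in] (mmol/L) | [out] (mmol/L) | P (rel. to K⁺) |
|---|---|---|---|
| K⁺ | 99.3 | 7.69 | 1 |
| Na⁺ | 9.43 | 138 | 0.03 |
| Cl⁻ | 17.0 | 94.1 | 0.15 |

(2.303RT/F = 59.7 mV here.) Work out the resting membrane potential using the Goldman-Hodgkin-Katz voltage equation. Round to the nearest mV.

-54 mV

Vm = 59.7 · log₁₀[(Σ P·[cation]ₒ + Σ P·[anion]ᵢ) / (Σ P·[cation]ᵢ + Σ P·[anion]ₒ)]
Numerator = 1×7.69 + 0.03×138 + 0.15×17.0 = 14.38
Denominator = 1×99.3 + 0.03×9.43 + 0.15×94.1 = 113.7
Vm = 59.7 · log₁₀(0.12648) = 59.7 × (-0.8980) = -53.61 mV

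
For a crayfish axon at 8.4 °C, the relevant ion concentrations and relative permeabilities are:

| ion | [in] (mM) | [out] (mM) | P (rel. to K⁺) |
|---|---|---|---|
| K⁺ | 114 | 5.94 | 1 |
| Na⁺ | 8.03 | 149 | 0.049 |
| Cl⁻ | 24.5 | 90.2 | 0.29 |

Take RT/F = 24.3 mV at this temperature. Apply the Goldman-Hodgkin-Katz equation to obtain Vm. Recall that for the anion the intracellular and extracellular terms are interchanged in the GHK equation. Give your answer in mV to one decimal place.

Vm = 24.3 · ln[(Σ P·[cation]ₒ + Σ P·[anion]ᵢ) / (Σ P·[cation]ᵢ + Σ P·[anion]ₒ)]
Numerator = 1×5.94 + 0.049×149 + 0.29×24.5 = 20.35
Denominator = 1×114 + 0.049×8.03 + 0.29×90.2 = 140.6
Vm = 24.3 · ln(0.14476) = 24.3 × (-1.9327) = -46.96 mV

-47.0 mV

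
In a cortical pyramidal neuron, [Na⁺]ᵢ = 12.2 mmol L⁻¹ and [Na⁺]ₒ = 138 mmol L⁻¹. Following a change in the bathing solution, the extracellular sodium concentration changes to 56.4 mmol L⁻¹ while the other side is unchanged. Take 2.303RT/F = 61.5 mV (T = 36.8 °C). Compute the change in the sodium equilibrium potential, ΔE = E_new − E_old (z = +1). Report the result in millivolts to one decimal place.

-23.9 mV

E_old = (61.5/1)·log₁₀(138/12.2) = 64.79 mV
E_new = (61.5/1)·log₁₀(56.4/12.2) = 40.89 mV
ΔE = 40.89 − (64.79) = -23.90 mV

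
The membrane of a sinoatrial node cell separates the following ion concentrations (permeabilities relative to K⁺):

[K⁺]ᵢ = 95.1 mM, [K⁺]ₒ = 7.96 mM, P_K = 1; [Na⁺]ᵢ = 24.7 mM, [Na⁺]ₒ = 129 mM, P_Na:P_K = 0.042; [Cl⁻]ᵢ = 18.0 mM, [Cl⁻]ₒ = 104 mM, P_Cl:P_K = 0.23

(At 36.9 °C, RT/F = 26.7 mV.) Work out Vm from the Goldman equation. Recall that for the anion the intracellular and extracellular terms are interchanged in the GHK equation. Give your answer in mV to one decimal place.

-51.4 mV

Vm = 26.7 · ln[(Σ P·[cation]ₒ + Σ P·[anion]ᵢ) / (Σ P·[cation]ᵢ + Σ P·[anion]ₒ)]
Numerator = 1×7.96 + 0.042×129 + 0.23×18.0 = 17.52
Denominator = 1×95.1 + 0.042×24.7 + 0.23×104 = 120.1
Vm = 26.7 · ln(0.14591) = 26.7 × (-1.9247) = -51.39 mV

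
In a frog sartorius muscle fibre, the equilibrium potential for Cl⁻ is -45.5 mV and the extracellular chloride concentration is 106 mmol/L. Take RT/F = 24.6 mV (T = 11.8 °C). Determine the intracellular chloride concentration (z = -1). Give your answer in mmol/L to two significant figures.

17 mmol/L

Nernst: E = (24.6/-1) · ln([out]/[in]), so ln([out]/[in]) = -45.5 × -1 / 24.6 = 1.8496.
[out]/[in] = e^(1.8496) = 6.357.
[in] = 106 / 6.357 = 16.67 mmol/L.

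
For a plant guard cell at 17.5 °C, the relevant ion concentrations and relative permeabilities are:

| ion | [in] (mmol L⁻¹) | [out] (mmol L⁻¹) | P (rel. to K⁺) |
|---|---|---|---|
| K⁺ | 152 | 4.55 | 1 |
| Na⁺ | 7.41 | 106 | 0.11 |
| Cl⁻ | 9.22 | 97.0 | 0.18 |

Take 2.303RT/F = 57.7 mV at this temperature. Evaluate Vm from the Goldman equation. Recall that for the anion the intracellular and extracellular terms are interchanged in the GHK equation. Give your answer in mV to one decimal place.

-56.5 mV

Vm = 57.7 · log₁₀[(Σ P·[cation]ₒ + Σ P·[anion]ᵢ) / (Σ P·[cation]ᵢ + Σ P·[anion]ₒ)]
Numerator = 1×4.55 + 0.11×106 + 0.18×9.22 = 17.87
Denominator = 1×152 + 0.11×7.41 + 0.18×97.0 = 170.3
Vm = 57.7 · log₁₀(0.10495) = 57.7 × (-0.9790) = -56.49 mV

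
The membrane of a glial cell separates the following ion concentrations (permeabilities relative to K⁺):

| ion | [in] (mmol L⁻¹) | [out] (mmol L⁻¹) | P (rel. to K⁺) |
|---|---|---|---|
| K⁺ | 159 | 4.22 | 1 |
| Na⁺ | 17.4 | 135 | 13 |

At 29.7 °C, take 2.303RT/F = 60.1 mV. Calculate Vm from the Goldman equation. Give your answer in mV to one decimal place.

Vm = 60.1 · log₁₀[(Σ P·[cation]ₒ + Σ P·[anion]ᵢ) / (Σ P·[cation]ᵢ + Σ P·[anion]ₒ)]
Numerator = 1×4.22 + 13×135 = 1759
Denominator = 1×159 + 13×17.4 = 385.2
Vm = 60.1 · log₁₀(4.567) = 60.1 × (0.6596) = 39.64 mV

39.6 mV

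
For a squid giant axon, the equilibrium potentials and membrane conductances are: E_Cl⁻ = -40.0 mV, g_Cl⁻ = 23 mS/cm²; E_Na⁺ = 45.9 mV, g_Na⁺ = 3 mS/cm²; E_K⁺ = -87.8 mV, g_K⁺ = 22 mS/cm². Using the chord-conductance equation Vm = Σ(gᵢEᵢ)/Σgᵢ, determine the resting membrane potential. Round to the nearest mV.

Σ gᵢEᵢ = 23·(-40.0) + 3·(45.9) + 22·(-87.8) = -2713.90
Σ gᵢ = 23 + 3 + 22 = 48
Vm = -2713.90 / 48 = -56.54 mV

-57 mV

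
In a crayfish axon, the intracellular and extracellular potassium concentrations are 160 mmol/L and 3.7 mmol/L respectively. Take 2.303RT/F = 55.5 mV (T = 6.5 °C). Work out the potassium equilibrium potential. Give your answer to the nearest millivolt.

-91 mV

E = (55.5/z) · log₁₀([K⁺]_out/[K⁺]_in) with z = +1.
= (55.5/1) · log₁₀(3.7/160) = 55.50 · log₁₀(0.02312)
= 55.50 · (-1.6359) = -90.79 mV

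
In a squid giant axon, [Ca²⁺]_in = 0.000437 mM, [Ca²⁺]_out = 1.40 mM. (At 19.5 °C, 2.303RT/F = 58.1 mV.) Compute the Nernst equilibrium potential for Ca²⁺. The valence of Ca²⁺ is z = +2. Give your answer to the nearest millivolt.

E = (58.1/z) · log₁₀([Ca²⁺]_out/[Ca²⁺]_in) with z = +2.
= (58.1/2) · log₁₀(1.40/0.000437) = 29.05 · log₁₀(3204)
= 29.05 · (3.5056) = 101.84 mV

102 mV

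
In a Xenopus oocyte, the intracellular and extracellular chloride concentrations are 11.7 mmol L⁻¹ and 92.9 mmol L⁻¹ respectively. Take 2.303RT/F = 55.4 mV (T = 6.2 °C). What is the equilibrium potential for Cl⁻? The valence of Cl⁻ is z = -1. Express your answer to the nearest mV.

E = (55.4/z) · log₁₀([Cl⁻]_out/[Cl⁻]_in) with z = -1.
For an anion, dividing by z = -1 reverses the sign.
= (55.4/-1) · log₁₀(92.9/11.7) = -55.40 · log₁₀(7.94)
= -55.40 · (0.8998) = -49.85 mV

-50 mV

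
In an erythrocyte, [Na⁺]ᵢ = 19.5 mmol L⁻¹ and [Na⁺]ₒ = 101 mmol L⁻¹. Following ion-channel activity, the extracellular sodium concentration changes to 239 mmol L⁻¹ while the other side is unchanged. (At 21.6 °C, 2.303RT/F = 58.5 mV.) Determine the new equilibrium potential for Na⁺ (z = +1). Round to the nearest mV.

After the shift: [Na⁺]_out = 239, [Na⁺]_in = 19.5 mmol L⁻¹.
E_new = (58.5/1)·log₁₀(239/19.5) = 58.50 · (1.0884) = 63.67 mV

64 mV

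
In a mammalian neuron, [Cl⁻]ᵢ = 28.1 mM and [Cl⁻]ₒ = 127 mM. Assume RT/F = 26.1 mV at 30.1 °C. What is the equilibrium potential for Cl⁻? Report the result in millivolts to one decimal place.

-39.4 mV

E = (26.1/z) · ln([Cl⁻]_out/[Cl⁻]_in) with z = -1.
For an anion, dividing by z = -1 reverses the sign.
= (26.1/-1) · ln(127/28.1) = -26.10 · ln(4.52)
= -26.10 · (1.5084) = -39.37 mV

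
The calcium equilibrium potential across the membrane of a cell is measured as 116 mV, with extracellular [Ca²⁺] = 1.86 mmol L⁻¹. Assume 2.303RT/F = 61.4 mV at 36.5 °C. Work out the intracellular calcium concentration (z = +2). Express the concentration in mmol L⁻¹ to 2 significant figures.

0.00031 mmol L⁻¹

Nernst: E = (61.4/2) · log₁₀([out]/[in]), so log₁₀([out]/[in]) = 116.0 × 2 / 61.4 = 3.7785.
[out]/[in] = 10^(3.7785) = 6005.
[in] = 1.86 / 6005 = 0.0003098 mmol L⁻¹.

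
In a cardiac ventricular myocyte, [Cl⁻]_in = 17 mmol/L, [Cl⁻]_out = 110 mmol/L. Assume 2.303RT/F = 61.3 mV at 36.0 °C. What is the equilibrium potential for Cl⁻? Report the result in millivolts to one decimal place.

E = (61.3/z) · log₁₀([Cl⁻]_out/[Cl⁻]_in) with z = -1.
For an anion, dividing by z = -1 reverses the sign.
= (61.3/-1) · log₁₀(110/17) = -61.30 · log₁₀(6.471)
= -61.30 · (0.8109) = -49.71 mV

-49.7 mV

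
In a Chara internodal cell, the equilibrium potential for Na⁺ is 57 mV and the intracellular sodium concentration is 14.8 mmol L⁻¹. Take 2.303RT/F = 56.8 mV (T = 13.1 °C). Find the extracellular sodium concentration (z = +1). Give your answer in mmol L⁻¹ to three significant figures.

Nernst: E = (56.8/1) · log₁₀([out]/[in]), so log₁₀([out]/[in]) = 57.0 × 1 / 56.8 = 1.0035.
[out]/[in] = 10^(1.0035) = 10.08.
[out] = 10.08 × 14.8 = 149.2 mmol L⁻¹.

149 mmol L⁻¹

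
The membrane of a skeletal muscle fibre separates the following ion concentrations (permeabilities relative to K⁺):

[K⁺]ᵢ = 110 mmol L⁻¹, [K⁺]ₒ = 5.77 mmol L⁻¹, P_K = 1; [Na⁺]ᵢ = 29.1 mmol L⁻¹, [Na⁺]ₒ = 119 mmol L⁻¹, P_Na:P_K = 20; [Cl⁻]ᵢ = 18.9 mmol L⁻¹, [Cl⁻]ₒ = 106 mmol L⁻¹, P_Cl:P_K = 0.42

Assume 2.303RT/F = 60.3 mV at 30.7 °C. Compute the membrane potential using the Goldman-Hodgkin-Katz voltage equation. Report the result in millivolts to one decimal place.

Vm = 60.3 · log₁₀[(Σ P·[cation]ₒ + Σ P·[anion]ᵢ) / (Σ P·[cation]ᵢ + Σ P·[anion]ₒ)]
Numerator = 1×5.77 + 20×119 + 0.42×18.9 = 2394
Denominator = 1×110 + 20×29.1 + 0.42×106 = 736.5
Vm = 60.3 · log₁₀(3.25) = 60.3 × (0.5119) = 30.87 mV

30.9 mV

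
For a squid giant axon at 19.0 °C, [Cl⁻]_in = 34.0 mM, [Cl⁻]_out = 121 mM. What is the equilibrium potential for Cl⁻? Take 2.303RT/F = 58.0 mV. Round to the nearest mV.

-32 mV

E = (58.0/z) · log₁₀([Cl⁻]_out/[Cl⁻]_in) with z = -1.
For an anion, dividing by z = -1 reverses the sign.
= (58.0/-1) · log₁₀(121/34.0) = -58.00 · log₁₀(3.559)
= -58.00 · (0.5513) = -31.98 mV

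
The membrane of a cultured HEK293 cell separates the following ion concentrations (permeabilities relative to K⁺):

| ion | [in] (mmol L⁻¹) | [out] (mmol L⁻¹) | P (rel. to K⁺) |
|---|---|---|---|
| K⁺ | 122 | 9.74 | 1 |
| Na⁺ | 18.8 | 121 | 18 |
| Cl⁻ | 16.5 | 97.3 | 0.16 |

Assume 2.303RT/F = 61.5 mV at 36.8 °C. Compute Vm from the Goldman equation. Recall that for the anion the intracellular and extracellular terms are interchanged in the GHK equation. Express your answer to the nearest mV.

Vm = 61.5 · log₁₀[(Σ P·[cation]ₒ + Σ P·[anion]ᵢ) / (Σ P·[cation]ᵢ + Σ P·[anion]ₒ)]
Numerator = 1×9.74 + 18×121 + 0.16×16.5 = 2190
Denominator = 1×122 + 18×18.8 + 0.16×97.3 = 476
Vm = 61.5 · log₁₀(4.6019) = 61.5 × (0.6629) = 40.77 mV

41 mV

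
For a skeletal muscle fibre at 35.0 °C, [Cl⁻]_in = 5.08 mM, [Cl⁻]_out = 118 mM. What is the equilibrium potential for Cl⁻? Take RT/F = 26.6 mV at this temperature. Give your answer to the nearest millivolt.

-84 mV

E = (26.6/z) · ln([Cl⁻]_out/[Cl⁻]_in) with z = -1.
For an anion, dividing by z = -1 reverses the sign.
= (26.6/-1) · ln(118/5.08) = -26.60 · ln(23.23)
= -26.60 · (3.1454) = -83.67 mV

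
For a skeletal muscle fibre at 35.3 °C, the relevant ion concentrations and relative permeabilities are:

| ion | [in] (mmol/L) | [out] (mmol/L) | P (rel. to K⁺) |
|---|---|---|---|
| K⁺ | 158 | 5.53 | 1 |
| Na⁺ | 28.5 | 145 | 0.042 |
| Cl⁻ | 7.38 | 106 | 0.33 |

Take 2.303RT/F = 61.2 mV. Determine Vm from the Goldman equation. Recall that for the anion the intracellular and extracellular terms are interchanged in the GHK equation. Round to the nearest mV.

-70 mV

Vm = 61.2 · log₁₀[(Σ P·[cation]ₒ + Σ P·[anion]ᵢ) / (Σ P·[cation]ᵢ + Σ P·[anion]ₒ)]
Numerator = 1×5.53 + 0.042×145 + 0.33×7.38 = 14.06
Denominator = 1×158 + 0.042×28.5 + 0.33×106 = 194.2
Vm = 61.2 · log₁₀(0.072384) = 61.2 × (-1.1404) = -69.79 mV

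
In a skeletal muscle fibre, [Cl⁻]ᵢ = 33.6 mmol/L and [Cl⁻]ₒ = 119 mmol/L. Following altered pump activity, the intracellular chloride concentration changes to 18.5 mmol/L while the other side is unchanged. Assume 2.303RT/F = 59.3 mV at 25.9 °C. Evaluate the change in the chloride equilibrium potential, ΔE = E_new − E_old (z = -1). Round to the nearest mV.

-15 mV

E_old = (59.3/-1)·log₁₀(119/33.6) = -32.57 mV
E_new = (59.3/-1)·log₁₀(119/18.5) = -47.94 mV
ΔE = -47.94 − (-32.57) = -15.37 mV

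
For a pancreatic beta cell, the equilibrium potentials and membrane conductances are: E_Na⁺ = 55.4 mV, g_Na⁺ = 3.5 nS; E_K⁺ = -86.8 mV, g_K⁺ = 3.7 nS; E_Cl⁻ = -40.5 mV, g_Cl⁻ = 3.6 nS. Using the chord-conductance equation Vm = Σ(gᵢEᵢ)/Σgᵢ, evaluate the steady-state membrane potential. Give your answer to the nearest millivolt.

Σ gᵢEᵢ = 3.5·(55.4) + 3.7·(-86.8) + 3.6·(-40.5) = -273.06
Σ gᵢ = 3.5 + 3.7 + 3.6 = 10.8
Vm = -273.06 / 10.8 = -25.28 mV

-25 mV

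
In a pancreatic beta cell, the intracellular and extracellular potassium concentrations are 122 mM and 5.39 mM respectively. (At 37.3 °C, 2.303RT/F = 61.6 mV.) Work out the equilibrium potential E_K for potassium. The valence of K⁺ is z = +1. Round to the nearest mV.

-83 mV

E = (61.6/z) · log₁₀([K⁺]_out/[K⁺]_in) with z = +1.
= (61.6/1) · log₁₀(5.39/122) = 61.60 · log₁₀(0.04418)
= 61.60 · (-1.3548) = -83.45 mV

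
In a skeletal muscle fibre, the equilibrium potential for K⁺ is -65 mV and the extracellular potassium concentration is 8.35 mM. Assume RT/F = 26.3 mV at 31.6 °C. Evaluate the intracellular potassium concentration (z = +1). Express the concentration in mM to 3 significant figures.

Nernst: E = (26.3/1) · ln([out]/[in]), so ln([out]/[in]) = -65.0 × 1 / 26.3 = -2.4715.
[out]/[in] = e^(-2.4715) = 0.08446.
[in] = 8.35 / 0.08446 = 98.86 mM.

98.9 mM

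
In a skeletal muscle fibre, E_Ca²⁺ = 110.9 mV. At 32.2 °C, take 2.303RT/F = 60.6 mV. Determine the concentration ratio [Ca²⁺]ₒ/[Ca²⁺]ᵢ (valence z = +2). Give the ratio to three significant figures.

log₁₀([out]/[in]) = E·z/(60.6) = 110.9 × 2 / 60.6 = 3.6601
[out]/[in] = 10^(3.6601) = 4572

4570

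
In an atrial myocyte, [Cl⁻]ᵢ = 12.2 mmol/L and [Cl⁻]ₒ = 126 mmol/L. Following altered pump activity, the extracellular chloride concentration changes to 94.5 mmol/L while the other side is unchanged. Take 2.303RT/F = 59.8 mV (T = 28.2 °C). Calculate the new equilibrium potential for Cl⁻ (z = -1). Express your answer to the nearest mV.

After the shift: [Cl⁻]_out = 94.5, [Cl⁻]_in = 12.2 mmol/L.
E_new = (59.8/-1)·log₁₀(94.5/12.2) = -59.80 · (0.8891) = -53.17 mV

-53 mV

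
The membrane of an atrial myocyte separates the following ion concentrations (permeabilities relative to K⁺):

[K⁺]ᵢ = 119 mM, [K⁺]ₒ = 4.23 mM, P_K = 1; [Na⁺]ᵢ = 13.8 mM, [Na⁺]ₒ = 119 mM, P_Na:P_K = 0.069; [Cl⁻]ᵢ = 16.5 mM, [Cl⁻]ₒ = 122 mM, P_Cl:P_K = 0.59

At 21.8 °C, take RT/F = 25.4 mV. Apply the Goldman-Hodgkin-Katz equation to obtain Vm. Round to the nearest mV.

Vm = 25.4 · ln[(Σ P·[cation]ₒ + Σ P·[anion]ᵢ) / (Σ P·[cation]ᵢ + Σ P·[anion]ₒ)]
Numerator = 1×4.23 + 0.069×119 + 0.59×16.5 = 22.18
Denominator = 1×119 + 0.069×13.8 + 0.59×122 = 191.9
Vm = 25.4 · ln(0.11554) = 25.4 × (-2.1581) = -54.82 mV

-55 mV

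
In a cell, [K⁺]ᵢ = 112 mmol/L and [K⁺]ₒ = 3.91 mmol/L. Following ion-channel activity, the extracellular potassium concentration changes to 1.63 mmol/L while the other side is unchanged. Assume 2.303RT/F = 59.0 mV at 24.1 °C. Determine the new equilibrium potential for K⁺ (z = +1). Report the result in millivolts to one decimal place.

After the shift: [K⁺]_out = 1.63, [K⁺]_in = 112 mmol/L.
E_new = (59.0/1)·log₁₀(1.63/112) = 59.00 · (-1.8370) = -108.38 mV

-108.4 mV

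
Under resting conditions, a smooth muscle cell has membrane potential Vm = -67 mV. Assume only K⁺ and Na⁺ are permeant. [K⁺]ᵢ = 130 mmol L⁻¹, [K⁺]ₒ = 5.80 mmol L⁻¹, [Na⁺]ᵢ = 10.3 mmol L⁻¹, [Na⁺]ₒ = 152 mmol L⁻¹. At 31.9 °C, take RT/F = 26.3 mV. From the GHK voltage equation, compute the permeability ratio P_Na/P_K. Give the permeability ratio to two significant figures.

Let α = P_Na/P_K. GHK: Vm = 26.3·ln[(Kₒ + α·Naₒ)/(Kᵢ + α·Naᵢ)].
e^(Vm/26.3) = e^(-67.0/26.3) = 0.078275
So 0.078275·(Kᵢ + α·Naᵢ) = Kₒ + α·Naₒ → α = (0.078275·130.0 − 5.8) / (152.0 − 0.078275·10.3)
α = (10.18 − 5.8) / (152.0 − 0.8062) = 4.376/151.2 = 0.02894

0.029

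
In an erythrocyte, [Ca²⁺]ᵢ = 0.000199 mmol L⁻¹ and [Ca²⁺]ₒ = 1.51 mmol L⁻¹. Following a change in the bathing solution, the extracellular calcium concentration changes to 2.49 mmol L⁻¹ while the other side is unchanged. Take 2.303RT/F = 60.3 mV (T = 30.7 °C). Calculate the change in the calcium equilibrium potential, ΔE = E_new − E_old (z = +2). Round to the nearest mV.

7 mV

E_old = (60.3/2)·log₁₀(1.51/0.000199) = 116.99 mV
E_new = (60.3/2)·log₁₀(2.49/0.000199) = 123.53 mV
ΔE = 123.53 − (116.99) = 6.55 mV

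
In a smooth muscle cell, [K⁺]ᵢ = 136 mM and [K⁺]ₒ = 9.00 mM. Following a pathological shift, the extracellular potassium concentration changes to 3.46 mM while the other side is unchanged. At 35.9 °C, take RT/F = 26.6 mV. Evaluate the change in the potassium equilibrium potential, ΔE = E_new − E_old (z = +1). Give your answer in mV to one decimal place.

E_old = (26.6/1)·ln(9.00/136) = -72.23 mV
E_new = (26.6/1)·ln(3.46/136) = -97.66 mV
ΔE = -97.66 − (-72.23) = -25.43 mV

-25.4 mV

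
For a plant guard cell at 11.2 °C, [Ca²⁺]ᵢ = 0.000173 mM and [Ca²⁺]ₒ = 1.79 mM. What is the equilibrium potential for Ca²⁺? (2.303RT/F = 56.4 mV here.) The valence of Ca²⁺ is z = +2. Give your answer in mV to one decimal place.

E = (56.4/z) · log₁₀([Ca²⁺]_out/[Ca²⁺]_in) with z = +2.
= (56.4/2) · log₁₀(1.79/0.000173) = 28.20 · log₁₀(1.035e+04)
= 28.20 · (4.0148) = 113.22 mV

113.2 mV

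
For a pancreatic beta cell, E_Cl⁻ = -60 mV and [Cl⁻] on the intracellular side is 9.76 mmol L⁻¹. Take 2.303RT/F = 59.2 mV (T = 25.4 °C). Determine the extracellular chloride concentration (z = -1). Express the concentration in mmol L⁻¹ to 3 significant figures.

101 mmol L⁻¹

Nernst: E = (59.2/-1) · log₁₀([out]/[in]), so log₁₀([out]/[in]) = -60.0 × -1 / 59.2 = 1.0135.
[out]/[in] = 10^(1.0135) = 10.32.
[out] = 10.32 × 9.76 = 100.7 mmol L⁻¹.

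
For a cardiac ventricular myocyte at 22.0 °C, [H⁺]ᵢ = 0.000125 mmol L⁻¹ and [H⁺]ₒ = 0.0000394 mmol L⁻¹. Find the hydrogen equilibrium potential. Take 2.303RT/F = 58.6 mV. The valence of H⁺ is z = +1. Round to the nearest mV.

E = (58.6/z) · log₁₀([H⁺]_out/[H⁺]_in) with z = +1.
= (58.6/1) · log₁₀(0.0000394/0.000125) = 58.60 · log₁₀(0.3152)
= 58.60 · (-0.5014) = -29.38 mV

-29 mV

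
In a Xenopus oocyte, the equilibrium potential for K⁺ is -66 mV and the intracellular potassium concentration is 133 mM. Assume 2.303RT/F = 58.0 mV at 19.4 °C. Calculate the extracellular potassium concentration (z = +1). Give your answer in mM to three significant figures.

Nernst: E = (58.0/1) · log₁₀([out]/[in]), so log₁₀([out]/[in]) = -66.0 × 1 / 58.0 = -1.1379.
[out]/[in] = 10^(-1.1379) = 0.07279.
[out] = 0.07279 × 133 = 9.681 mM.

9.68 mM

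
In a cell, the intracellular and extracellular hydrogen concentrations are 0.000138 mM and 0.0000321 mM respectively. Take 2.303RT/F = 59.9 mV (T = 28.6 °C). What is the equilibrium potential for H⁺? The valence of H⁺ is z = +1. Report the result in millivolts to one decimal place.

-37.9 mV

E = (59.9/z) · log₁₀([H⁺]_out/[H⁺]_in) with z = +1.
= (59.9/1) · log₁₀(0.0000321/0.000138) = 59.90 · log₁₀(0.2326)
= 59.90 · (-0.6334) = -37.94 mV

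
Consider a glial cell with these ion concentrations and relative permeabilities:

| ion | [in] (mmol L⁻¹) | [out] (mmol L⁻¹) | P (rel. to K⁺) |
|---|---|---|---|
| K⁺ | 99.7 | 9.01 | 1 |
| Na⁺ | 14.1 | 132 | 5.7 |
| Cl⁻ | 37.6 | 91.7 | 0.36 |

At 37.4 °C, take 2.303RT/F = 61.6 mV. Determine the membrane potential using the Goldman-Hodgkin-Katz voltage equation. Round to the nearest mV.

Vm = 61.6 · log₁₀[(Σ P·[cation]ₒ + Σ P·[anion]ᵢ) / (Σ P·[cation]ᵢ + Σ P·[anion]ₒ)]
Numerator = 1×9.01 + 5.7×132 + 0.36×37.6 = 774.9
Denominator = 1×99.7 + 5.7×14.1 + 0.36×91.7 = 213.1
Vm = 61.6 · log₁₀(3.6368) = 61.6 × (0.5607) = 34.54 mV

35 mV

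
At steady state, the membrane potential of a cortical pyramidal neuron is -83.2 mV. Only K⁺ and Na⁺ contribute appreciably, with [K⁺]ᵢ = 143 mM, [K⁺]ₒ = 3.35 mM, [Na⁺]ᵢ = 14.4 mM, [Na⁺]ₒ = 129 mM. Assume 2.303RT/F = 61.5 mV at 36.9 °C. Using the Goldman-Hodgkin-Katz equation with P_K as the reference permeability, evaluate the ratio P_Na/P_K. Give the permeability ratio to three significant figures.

Let α = P_Na/P_K. GHK: Vm = 61.5·log₁₀[(Kₒ + α·Naₒ)/(Kᵢ + α·Naᵢ)].
10^(Vm/61.5) = 10^(-83.2/61.5) = 0.044377
So 0.044377·(Kᵢ + α·Naᵢ) = Kₒ + α·Naₒ → α = (0.044377·143.0 − 3.35) / (129.0 − 0.044377·14.4)
α = (6.346 − 3.35) / (129.0 − 0.639) = 2.996/128.4 = 0.02334

0.0233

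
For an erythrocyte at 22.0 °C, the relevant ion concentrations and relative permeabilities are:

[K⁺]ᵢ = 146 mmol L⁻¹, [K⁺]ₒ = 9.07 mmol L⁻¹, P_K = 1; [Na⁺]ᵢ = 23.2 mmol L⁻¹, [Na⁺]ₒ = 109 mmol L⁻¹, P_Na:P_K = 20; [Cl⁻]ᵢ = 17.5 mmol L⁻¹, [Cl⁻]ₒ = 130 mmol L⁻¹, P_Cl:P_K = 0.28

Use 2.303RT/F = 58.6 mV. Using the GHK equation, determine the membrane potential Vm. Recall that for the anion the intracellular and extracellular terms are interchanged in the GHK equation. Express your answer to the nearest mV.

Vm = 58.6 · log₁₀[(Σ P·[cation]ₒ + Σ P·[anion]ᵢ) / (Σ P·[cation]ᵢ + Σ P·[anion]ₒ)]
Numerator = 1×9.07 + 20×109 + 0.28×17.5 = 2194
Denominator = 1×146 + 20×23.2 + 0.28×130 = 646.4
Vm = 58.6 · log₁₀(3.3941) = 58.6 × (0.5307) = 31.10 mV

31 mV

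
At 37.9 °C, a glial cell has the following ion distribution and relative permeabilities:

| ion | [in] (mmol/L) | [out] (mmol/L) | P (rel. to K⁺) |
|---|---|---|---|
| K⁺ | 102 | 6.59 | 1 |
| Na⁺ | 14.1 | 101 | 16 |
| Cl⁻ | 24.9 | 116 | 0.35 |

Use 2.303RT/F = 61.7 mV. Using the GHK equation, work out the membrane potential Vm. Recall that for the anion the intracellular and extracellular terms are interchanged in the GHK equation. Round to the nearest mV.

40 mV

Vm = 61.7 · log₁₀[(Σ P·[cation]ₒ + Σ P·[anion]ᵢ) / (Σ P·[cation]ᵢ + Σ P·[anion]ₒ)]
Numerator = 1×6.59 + 16×101 + 0.35×24.9 = 1631
Denominator = 1×102 + 16×14.1 + 0.35×116 = 368.2
Vm = 61.7 · log₁₀(4.4305) = 61.7 × (0.6465) = 39.89 mV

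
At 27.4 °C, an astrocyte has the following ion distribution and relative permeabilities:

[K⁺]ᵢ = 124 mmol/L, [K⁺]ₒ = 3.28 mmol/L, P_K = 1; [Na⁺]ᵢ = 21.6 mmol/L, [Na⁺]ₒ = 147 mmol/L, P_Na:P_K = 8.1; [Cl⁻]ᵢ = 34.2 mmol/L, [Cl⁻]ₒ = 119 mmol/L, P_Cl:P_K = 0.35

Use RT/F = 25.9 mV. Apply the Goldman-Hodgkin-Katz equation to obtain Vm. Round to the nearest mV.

33 mV

Vm = 25.9 · ln[(Σ P·[cation]ₒ + Σ P·[anion]ᵢ) / (Σ P·[cation]ᵢ + Σ P·[anion]ₒ)]
Numerator = 1×3.28 + 8.1×147 + 0.35×34.2 = 1206
Denominator = 1×124 + 8.1×21.6 + 0.35×119 = 340.6
Vm = 25.9 · ln(3.5406) = 25.9 × (1.2643) = 32.74 mV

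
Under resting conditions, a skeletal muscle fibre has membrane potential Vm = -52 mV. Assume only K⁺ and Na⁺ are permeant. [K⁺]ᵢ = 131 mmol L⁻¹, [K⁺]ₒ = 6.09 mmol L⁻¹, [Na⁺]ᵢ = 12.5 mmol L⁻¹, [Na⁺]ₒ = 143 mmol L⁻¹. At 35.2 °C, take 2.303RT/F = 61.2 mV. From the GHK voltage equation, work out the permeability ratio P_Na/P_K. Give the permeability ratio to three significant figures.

0.0880

Let α = P_Na/P_K. GHK: Vm = 61.2·log₁₀[(Kₒ + α·Naₒ)/(Kᵢ + α·Naᵢ)].
10^(Vm/61.2) = 10^(-52.0/61.2) = 0.14136
So 0.14136·(Kᵢ + α·Naᵢ) = Kₒ + α·Naₒ → α = (0.14136·131.0 − 6.09) / (143.0 − 0.14136·12.5)
α = (18.52 − 6.09) / (143.0 − 1.767) = 12.43/141.2 = 0.088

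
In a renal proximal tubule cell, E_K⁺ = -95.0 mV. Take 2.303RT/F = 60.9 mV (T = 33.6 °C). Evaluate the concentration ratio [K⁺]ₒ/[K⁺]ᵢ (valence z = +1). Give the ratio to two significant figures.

log₁₀([out]/[in]) = E·z/(60.9) = -95.0 × 1 / 60.9 = -1.5599
[out]/[in] = 10^(-1.5599) = 0.02755

0.028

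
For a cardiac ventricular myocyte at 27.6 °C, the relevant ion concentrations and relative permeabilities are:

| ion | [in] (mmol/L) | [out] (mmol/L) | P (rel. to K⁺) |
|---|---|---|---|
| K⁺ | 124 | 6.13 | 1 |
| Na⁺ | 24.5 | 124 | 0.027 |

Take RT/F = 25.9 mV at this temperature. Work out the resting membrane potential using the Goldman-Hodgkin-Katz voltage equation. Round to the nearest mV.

Vm = 25.9 · ln[(Σ P·[cation]ₒ + Σ P·[anion]ᵢ) / (Σ P·[cation]ᵢ + Σ P·[anion]ₒ)]
Numerator = 1×6.13 + 0.027×124 = 9.478
Denominator = 1×124 + 0.027×24.5 = 124.7
Vm = 25.9 · ln(0.07603) = 25.9 × (-2.5766) = -66.73 mV

-67 mV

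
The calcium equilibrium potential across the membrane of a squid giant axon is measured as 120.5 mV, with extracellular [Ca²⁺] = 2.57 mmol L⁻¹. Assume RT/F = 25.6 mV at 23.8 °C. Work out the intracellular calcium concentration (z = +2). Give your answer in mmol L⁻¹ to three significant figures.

Nernst: E = (25.6/2) · ln([out]/[in]), so ln([out]/[in]) = 120.5 × 2 / 25.6 = 9.4141.
[out]/[in] = e^(9.4141) = 1.226e+04.
[in] = 2.57 / 1.226e+04 = 0.0002096 mmol L⁻¹.

0.000210 mmol L⁻¹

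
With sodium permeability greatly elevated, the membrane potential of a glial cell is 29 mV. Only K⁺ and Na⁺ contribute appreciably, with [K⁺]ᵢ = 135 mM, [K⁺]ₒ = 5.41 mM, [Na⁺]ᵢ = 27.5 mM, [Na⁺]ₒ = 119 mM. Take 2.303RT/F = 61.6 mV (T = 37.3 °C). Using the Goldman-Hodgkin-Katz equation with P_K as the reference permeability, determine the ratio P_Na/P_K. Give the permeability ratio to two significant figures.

10

Let α = P_Na/P_K. GHK: Vm = 61.6·log₁₀[(Kₒ + α·Naₒ)/(Kᵢ + α·Naᵢ)].
10^(Vm/61.6) = 10^(29.0/61.6) = 2.9565
So 2.9565·(Kᵢ + α·Naᵢ) = Kₒ + α·Naₒ → α = (2.9565·135.0 − 5.41) / (119.0 − 2.9565·27.5)
α = (399.1 − 5.41) / (119.0 − 81.3) = 393.7/37.7 = 10.44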